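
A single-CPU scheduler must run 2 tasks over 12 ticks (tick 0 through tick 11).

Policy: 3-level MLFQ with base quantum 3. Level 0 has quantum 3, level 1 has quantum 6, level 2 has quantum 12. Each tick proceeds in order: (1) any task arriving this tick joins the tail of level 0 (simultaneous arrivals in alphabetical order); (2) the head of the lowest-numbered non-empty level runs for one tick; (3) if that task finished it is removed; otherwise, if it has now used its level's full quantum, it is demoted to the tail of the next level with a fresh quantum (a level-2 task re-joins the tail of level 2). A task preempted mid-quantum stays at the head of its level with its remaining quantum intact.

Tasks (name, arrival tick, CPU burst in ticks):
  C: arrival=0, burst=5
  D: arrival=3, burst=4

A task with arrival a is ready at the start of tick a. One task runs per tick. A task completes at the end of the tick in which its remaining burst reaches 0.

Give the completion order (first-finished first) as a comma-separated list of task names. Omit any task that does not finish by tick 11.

t=0: L0/L1/L2 = C/-/- → run C
t=1: L0/L1/L2 = C/-/- → run C
t=2: L0/L1/L2 = C/-/- → run C
t=3: L0/L1/L2 = D/C/- → run D
t=4: L0/L1/L2 = D/C/- → run D
t=5: L0/L1/L2 = D/C/- → run D
t=6: L0/L1/L2 = -/CD/- → run C
t=7: L0/L1/L2 = -/CD/- → run C
t=8: L0/L1/L2 = -/D/- → run D
t=9: (idle)
t=10: (idle)
t=11: (idle)

completion order = C, D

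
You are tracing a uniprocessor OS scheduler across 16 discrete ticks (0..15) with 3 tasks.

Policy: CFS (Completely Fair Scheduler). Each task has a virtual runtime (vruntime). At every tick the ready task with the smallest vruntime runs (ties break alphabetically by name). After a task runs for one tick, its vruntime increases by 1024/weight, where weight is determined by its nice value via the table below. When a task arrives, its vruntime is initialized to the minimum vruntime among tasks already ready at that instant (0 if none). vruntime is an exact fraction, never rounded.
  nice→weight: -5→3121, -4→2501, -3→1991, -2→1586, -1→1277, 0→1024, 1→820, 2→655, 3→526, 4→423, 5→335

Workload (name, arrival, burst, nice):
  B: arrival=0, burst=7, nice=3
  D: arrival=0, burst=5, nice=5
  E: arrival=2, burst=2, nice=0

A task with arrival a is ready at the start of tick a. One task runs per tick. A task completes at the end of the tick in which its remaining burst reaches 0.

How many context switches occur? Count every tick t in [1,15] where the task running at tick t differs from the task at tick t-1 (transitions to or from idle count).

context switches = 11

t=0: vr[B=0 D=0] → run B
t=1: vr[B=512/263 D=0] → run D
t=2: vr[B=512/263 D=1024/335 E=512/263] → run B
t=3: vr[B=1024/263 D=1024/335 E=512/263] → run E
t=4: vr[B=1024/263 D=1024/335 E=775/263] → run E
t=5: vr[B=1024/263 D=1024/335] → run D
t=6: vr[B=1024/263 D=2048/335] → run B
t=7: vr[B=1536/263 D=2048/335] → run B
t=8: vr[B=2048/263 D=2048/335] → run D
t=9: vr[B=2048/263 D=3072/335] → run B
t=10: vr[B=2560/263 D=3072/335] → run D
t=11: vr[B=2560/263 D=4096/335] → run B
t=12: vr[B=3072/263 D=4096/335] → run B
t=13: vr[D=4096/335] → run D
t=14: (idle)
t=15: (idle)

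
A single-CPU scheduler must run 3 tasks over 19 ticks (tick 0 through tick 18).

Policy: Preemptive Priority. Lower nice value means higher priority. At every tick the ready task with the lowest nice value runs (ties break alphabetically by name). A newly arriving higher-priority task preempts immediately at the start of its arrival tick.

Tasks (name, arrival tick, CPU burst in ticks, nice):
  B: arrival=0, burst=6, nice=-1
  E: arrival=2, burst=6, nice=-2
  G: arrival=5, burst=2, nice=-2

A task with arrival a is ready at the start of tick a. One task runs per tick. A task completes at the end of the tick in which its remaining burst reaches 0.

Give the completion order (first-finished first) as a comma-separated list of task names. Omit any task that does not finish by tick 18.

completion order = E, G, B

t=0: ready={B} → run B
t=1: ready={B} → run B
t=2: ready={B,E} → run E
t=3: ready={B,E} → run E
t=4: ready={B,E} → run E
t=5: ready={B,E,G} → run E
t=6: ready={B,E,G} → run E
t=7: ready={B,E,G} → run E
t=8: ready={B,G} → run G
t=9: ready={B,G} → run G
t=10: ready={B} → run B
t=11: ready={B} → run B
t=12: ready={B} → run B
t=13: ready={B} → run B
t=14: (idle)
t=15: (idle)
t=16: (idle)
t=17: (idle)
t=18: (idle)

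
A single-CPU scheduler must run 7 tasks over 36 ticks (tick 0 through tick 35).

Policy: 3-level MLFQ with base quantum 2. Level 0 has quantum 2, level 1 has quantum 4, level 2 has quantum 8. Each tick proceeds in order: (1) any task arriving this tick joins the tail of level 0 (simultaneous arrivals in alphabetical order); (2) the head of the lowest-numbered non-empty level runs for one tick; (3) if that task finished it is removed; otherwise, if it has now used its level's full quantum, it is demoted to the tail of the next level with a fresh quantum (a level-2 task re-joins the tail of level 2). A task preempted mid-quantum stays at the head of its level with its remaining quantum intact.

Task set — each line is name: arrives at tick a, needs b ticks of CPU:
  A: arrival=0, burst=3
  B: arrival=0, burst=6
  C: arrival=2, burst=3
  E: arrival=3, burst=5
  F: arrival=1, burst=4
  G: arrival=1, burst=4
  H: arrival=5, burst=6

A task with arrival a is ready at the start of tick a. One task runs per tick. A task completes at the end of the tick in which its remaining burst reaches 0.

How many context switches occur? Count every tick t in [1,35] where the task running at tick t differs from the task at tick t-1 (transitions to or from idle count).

t=0: L0/L1/L2 = AB/-/- → run A
t=1: L0/L1/L2 = ABFG/-/- → run A
t=2: L0/L1/L2 = BFGC/A/- → run B
t=3: L0/L1/L2 = BFGCE/A/- → run B
t=4: L0/L1/L2 = FGCE/AB/- → run F
t=5: L0/L1/L2 = FGCEH/AB/- → run F
t=6: L0/L1/L2 = GCEH/ABF/- → run G
t=7: L0/L1/L2 = GCEH/ABF/- → run G
t=8: L0/L1/L2 = CEH/ABFG/- → run C
t=9: L0/L1/L2 = CEH/ABFG/- → run C
t=10: L0/L1/L2 = EH/ABFGC/- → run E
t=11: L0/L1/L2 = EH/ABFGC/- → run E
t=12: L0/L1/L2 = H/ABFGCE/- → run H
t=13: L0/L1/L2 = H/ABFGCE/- → run H
t=14: L0/L1/L2 = -/ABFGCEH/- → run A
t=15: L0/L1/L2 = -/BFGCEH/- → run B
t=16: L0/L1/L2 = -/BFGCEH/- → run B
t=17: L0/L1/L2 = -/BFGCEH/- → run B
t=18: L0/L1/L2 = -/BFGCEH/- → run B
t=19: L0/L1/L2 = -/FGCEH/- → run F
t=20: L0/L1/L2 = -/FGCEH/- → run F
t=21: L0/L1/L2 = -/GCEH/- → run G
t=22: L0/L1/L2 = -/GCEH/- → run G
t=23: L0/L1/L2 = -/CEH/- → run C
t=24: L0/L1/L2 = -/EH/- → run E
t=25: L0/L1/L2 = -/EH/- → run E
t=26: L0/L1/L2 = -/EH/- → run E
t=27: L0/L1/L2 = -/H/- → run H
t=28: L0/L1/L2 = -/H/- → run H
t=29: L0/L1/L2 = -/H/- → run H
t=30: L0/L1/L2 = -/H/- → run H
t=31: (idle)
t=32: (idle)
t=33: (idle)
t=34: (idle)
t=35: (idle)

context switches = 14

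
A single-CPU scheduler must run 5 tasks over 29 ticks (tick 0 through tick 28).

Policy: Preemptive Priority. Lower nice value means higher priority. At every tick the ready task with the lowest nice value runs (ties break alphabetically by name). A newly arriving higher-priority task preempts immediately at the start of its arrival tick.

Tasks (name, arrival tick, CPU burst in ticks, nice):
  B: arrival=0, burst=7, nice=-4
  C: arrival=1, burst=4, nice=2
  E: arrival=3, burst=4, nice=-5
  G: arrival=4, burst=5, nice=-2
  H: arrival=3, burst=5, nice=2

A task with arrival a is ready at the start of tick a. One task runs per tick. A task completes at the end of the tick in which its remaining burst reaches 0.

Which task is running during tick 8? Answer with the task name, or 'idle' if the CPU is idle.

t=0: ready={B} → run B
t=1: ready={B,C} → run B
t=2: ready={B,C} → run B
t=3: ready={B,C,E,H} → run E
t=4: ready={B,C,E,G,H} → run E
t=5: ready={B,C,E,G,H} → run E
t=6: ready={B,C,E,G,H} → run E
t=7: ready={B,C,G,H} → run B
t=8: ready={B,C,G,H} → run B
t=9: ready={B,C,G,H} → run B
t=10: ready={B,C,G,H} → run B
t=11: ready={C,G,H} → run G
t=12: ready={C,G,H} → run G
t=13: ready={C,G,H} → run G
t=14: ready={C,G,H} → run G
t=15: ready={C,G,H} → run G
t=16: ready={C,H} → run C
t=17: ready={C,H} → run C
t=18: ready={C,H} → run C
t=19: ready={C,H} → run C
t=20: ready={H} → run H
t=21: ready={H} → run H
t=22: ready={H} → run H
t=23: ready={H} → run H
t=24: ready={H} → run H
t=25: (idle)
t=26: (idle)
t=27: (idle)
t=28: (idle)

running at tick 8 = B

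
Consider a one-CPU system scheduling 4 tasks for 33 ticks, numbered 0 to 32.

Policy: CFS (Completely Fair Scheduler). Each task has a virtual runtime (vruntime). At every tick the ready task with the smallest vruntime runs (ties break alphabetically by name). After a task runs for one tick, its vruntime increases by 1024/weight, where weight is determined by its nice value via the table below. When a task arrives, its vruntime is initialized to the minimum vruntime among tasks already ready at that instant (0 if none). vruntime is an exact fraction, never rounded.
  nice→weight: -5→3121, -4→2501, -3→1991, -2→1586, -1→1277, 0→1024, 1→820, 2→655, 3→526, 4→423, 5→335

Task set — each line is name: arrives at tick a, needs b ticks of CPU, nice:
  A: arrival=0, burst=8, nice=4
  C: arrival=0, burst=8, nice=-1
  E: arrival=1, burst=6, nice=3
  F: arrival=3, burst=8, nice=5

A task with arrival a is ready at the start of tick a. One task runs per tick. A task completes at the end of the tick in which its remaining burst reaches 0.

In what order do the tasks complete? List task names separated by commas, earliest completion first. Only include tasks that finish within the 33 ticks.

t=0: vr[A=0 C=0] → run A
t=1: vr[A=1024/423 C=0 E=0] → run C
t=2: vr[A=1024/423 C=1024/1277 E=0] → run E
t=3: vr[A=1024/423 C=1024/1277 E=512/263 F=1024/1277] → run C
t=4: vr[A=1024/423 C=2048/1277 E=512/263 F=1024/1277] → run F
t=5: vr[A=1024/423 C=2048/1277 E=512/263 F=1650688/427795] → run C
t=6: vr[A=1024/423 C=3072/1277 E=512/263 F=1650688/427795] → run E
t=7: vr[A=1024/423 C=3072/1277 E=1024/263 F=1650688/427795] → run C
t=8: vr[A=1024/423 C=4096/1277 E=1024/263 F=1650688/427795] → run A
t=9: vr[A=2048/423 C=4096/1277 E=1024/263 F=1650688/427795] → run C
t=10: vr[A=2048/423 C=5120/1277 E=1024/263 F=1650688/427795] → run F
t=11: vr[A=2048/423 C=5120/1277 E=1024/263 F=2958336/427795] → run E
t=12: vr[A=2048/423 C=5120/1277 E=1536/263 F=2958336/427795] → run C
t=13: vr[A=2048/423 C=6144/1277 E=1536/263 F=2958336/427795] → run C
t=14: vr[A=2048/423 C=7168/1277 E=1536/263 F=2958336/427795] → run A
t=15: vr[A=1024/141 C=7168/1277 E=1536/263 F=2958336/427795] → run C
t=16: vr[A=1024/141 E=1536/263 F=2958336/427795] → run E
t=17: vr[A=1024/141 E=2048/263 F=2958336/427795] → run F
t=18: vr[A=1024/141 E=2048/263 F=4265984/427795] → run A
t=19: vr[A=4096/423 E=2048/263 F=4265984/427795] → run E
t=20: vr[A=4096/423 E=2560/263 F=4265984/427795] → run A
t=21: vr[A=5120/423 E=2560/263 F=4265984/427795] → run E
t=22: vr[A=5120/423 F=4265984/427795] → run F
t=23: vr[A=5120/423 F=5573632/427795] → run A
t=24: vr[A=2048/141 F=5573632/427795] → run F
t=25: vr[A=2048/141 F=1376256/85559] → run A
t=26: vr[A=7168/423 F=1376256/85559] → run F
t=27: vr[A=7168/423 F=8188928/427795] → run A
t=28: vr[F=8188928/427795] → run F
t=29: vr[F=9496576/427795] → run F
t=30: (idle)
t=31: (idle)
t=32: (idle)

completion order = C, E, A, F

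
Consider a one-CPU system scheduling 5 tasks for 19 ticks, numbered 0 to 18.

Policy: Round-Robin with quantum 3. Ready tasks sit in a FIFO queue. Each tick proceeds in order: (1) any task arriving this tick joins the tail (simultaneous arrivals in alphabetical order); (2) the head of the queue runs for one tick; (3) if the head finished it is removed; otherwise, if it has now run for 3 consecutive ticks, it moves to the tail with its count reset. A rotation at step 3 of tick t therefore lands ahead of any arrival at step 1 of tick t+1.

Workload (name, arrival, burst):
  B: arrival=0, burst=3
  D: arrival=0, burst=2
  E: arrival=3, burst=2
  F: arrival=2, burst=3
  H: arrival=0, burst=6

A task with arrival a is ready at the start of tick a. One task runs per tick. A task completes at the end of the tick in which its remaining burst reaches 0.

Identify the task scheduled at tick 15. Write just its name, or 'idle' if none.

t=0: queue=[B,D,H] q_used=0 → run B
t=1: queue=[B,D,H] q_used=1 → run B
t=2: queue=[B,D,H,F] q_used=2 → run B
t=3: queue=[D,H,F,E] q_used=0 → run D
t=4: queue=[D,H,F,E] q_used=1 → run D
t=5: queue=[H,F,E] q_used=0 → run H
t=6: queue=[H,F,E] q_used=1 → run H
t=7: queue=[H,F,E] q_used=2 → run H
t=8: queue=[F,E,H] q_used=0 → run F
t=9: queue=[F,E,H] q_used=1 → run F
t=10: queue=[F,E,H] q_used=2 → run F
t=11: queue=[E,H] q_used=0 → run E
t=12: queue=[E,H] q_used=1 → run E
t=13: queue=[H] q_used=0 → run H
t=14: queue=[H] q_used=1 → run H
t=15: queue=[H] q_used=2 → run H
t=16: (idle)
t=17: (idle)
t=18: (idle)

running at tick 15 = H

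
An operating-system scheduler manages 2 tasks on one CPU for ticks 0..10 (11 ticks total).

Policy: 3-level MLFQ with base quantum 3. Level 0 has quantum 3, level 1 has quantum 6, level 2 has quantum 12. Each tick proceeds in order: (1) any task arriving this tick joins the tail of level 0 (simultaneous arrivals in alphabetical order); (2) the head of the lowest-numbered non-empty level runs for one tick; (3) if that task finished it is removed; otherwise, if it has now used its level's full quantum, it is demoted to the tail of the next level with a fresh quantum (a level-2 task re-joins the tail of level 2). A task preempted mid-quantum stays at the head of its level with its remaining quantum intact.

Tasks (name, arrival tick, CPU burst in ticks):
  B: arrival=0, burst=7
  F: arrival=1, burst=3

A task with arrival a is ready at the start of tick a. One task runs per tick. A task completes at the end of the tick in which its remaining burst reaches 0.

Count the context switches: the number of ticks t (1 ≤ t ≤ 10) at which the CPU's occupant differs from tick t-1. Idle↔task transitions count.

t=0: L0/L1/L2 = B/-/- → run B
t=1: L0/L1/L2 = BF/-/- → run B
t=2: L0/L1/L2 = BF/-/- → run B
t=3: L0/L1/L2 = F/B/- → run F
t=4: L0/L1/L2 = F/B/- → run F
t=5: L0/L1/L2 = F/B/- → run F
t=6: L0/L1/L2 = -/B/- → run B
t=7: L0/L1/L2 = -/B/- → run B
t=8: L0/L1/L2 = -/B/- → run B
t=9: L0/L1/L2 = -/B/- → run B
t=10: (idle)

context switches = 3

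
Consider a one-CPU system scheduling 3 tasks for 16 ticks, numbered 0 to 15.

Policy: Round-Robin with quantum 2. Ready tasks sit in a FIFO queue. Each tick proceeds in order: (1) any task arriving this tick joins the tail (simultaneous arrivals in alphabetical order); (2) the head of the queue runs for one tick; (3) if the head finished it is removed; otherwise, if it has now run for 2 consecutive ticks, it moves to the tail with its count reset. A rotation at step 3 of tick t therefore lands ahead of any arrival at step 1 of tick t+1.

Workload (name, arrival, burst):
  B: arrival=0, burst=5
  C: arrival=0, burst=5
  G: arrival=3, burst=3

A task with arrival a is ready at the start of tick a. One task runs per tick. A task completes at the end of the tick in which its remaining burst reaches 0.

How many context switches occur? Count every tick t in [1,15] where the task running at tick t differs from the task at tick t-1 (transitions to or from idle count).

context switches = 8

t=0: queue=[B,C] q_used=0 → run B
t=1: queue=[B,C] q_used=1 → run B
t=2: queue=[C,B] q_used=0 → run C
t=3: queue=[C,B,G] q_used=1 → run C
t=4: queue=[B,G,C] q_used=0 → run B
t=5: queue=[B,G,C] q_used=1 → run B
t=6: queue=[G,C,B] q_used=0 → run G
t=7: queue=[G,C,B] q_used=1 → run G
t=8: queue=[C,B,G] q_used=0 → run C
t=9: queue=[C,B,G] q_used=1 → run C
t=10: queue=[B,G,C] q_used=0 → run B
t=11: queue=[G,C] q_used=0 → run G
t=12: queue=[C] q_used=0 → run C
t=13: (idle)
t=14: (idle)
t=15: (idle)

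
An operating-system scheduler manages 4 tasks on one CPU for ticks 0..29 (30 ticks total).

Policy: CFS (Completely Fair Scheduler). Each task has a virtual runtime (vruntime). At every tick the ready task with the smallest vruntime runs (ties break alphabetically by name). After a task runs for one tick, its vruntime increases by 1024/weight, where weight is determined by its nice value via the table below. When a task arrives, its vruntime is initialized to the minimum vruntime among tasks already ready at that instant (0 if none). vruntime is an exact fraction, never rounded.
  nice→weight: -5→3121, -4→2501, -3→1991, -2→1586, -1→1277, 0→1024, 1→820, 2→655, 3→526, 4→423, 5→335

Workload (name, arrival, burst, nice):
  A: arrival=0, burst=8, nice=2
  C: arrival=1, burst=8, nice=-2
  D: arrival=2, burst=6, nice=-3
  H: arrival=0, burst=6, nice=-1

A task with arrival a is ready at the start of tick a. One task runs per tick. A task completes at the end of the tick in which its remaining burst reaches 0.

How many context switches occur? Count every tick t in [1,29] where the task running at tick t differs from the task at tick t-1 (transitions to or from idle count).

t=0: vr[A=0 H=0] → run A
t=1: vr[A=1024/655 C=0 H=0] → run C
t=2: vr[A=1024/655 C=512/793 D=0 H=0] → run D
t=3: vr[A=1024/655 C=512/793 D=1024/1991 H=0] → run H
t=4: vr[A=1024/655 C=512/793 D=1024/1991 H=1024/1277] → run D
t=5: vr[A=1024/655 C=512/793 D=2048/1991 H=1024/1277] → run C
t=6: vr[A=1024/655 C=1024/793 D=2048/1991 H=1024/1277] → run H
t=7: vr[A=1024/655 C=1024/793 D=2048/1991 H=2048/1277] → run D
t=8: vr[A=1024/655 C=1024/793 D=3072/1991 H=2048/1277] → run C
t=9: vr[A=1024/655 C=1536/793 D=3072/1991 H=2048/1277] → run D
t=10: vr[A=1024/655 C=1536/793 D=4096/1991 H=2048/1277] → run A
t=11: vr[A=2048/655 C=1536/793 D=4096/1991 H=2048/1277] → run H
t=12: vr[A=2048/655 C=1536/793 D=4096/1991 H=3072/1277] → run C
t=13: vr[A=2048/655 C=2048/793 D=4096/1991 H=3072/1277] → run D
t=14: vr[A=2048/655 C=2048/793 D=5120/1991 H=3072/1277] → run H
t=15: vr[A=2048/655 C=2048/793 D=5120/1991 H=4096/1277] → run D
t=16: vr[A=2048/655 C=2048/793 H=4096/1277] → run C
t=17: vr[A=2048/655 C=2560/793 H=4096/1277] → run A
t=18: vr[A=3072/655 C=2560/793 H=4096/1277] → run H
t=19: vr[A=3072/655 C=2560/793 H=5120/1277] → run C
t=20: vr[A=3072/655 C=3072/793 H=5120/1277] → run C
t=21: vr[A=3072/655 C=3584/793 H=5120/1277] → run H
t=22: vr[A=3072/655 C=3584/793] → run C
t=23: vr[A=3072/655] → run A
t=24: vr[A=4096/655] → run A
t=25: vr[A=1024/131] → run A
t=26: vr[A=6144/655] → run A
t=27: vr[A=7168/655] → run A
t=28: (idle)
t=29: (idle)

context switches = 23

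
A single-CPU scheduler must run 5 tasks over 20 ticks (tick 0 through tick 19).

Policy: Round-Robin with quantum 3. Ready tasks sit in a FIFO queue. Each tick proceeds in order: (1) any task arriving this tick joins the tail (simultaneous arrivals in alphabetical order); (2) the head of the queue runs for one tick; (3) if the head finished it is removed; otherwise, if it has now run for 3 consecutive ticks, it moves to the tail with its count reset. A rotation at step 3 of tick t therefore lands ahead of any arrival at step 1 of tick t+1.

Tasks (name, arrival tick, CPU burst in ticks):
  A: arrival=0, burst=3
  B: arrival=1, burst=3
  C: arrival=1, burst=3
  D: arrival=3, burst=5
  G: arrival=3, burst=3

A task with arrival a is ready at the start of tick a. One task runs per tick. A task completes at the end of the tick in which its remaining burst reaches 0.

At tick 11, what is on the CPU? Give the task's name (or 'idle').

running at tick 11 = D

t=0: queue=[A] q_used=0 → run A
t=1: queue=[A,B,C] q_used=1 → run A
t=2: queue=[A,B,C] q_used=2 → run A
t=3: queue=[B,C,D,G] q_used=0 → run B
t=4: queue=[B,C,D,G] q_used=1 → run B
t=5: queue=[B,C,D,G] q_used=2 → run B
t=6: queue=[C,D,G] q_used=0 → run C
t=7: queue=[C,D,G] q_used=1 → run C
t=8: queue=[C,D,G] q_used=2 → run C
t=9: queue=[D,G] q_used=0 → run D
t=10: queue=[D,G] q_used=1 → run D
t=11: queue=[D,G] q_used=2 → run D
t=12: queue=[G,D] q_used=0 → run G
t=13: queue=[G,D] q_used=1 → run G
t=14: queue=[G,D] q_used=2 → run G
t=15: queue=[D] q_used=0 → run D
t=16: queue=[D] q_used=1 → run D
t=17: (idle)
t=18: (idle)
t=19: (idle)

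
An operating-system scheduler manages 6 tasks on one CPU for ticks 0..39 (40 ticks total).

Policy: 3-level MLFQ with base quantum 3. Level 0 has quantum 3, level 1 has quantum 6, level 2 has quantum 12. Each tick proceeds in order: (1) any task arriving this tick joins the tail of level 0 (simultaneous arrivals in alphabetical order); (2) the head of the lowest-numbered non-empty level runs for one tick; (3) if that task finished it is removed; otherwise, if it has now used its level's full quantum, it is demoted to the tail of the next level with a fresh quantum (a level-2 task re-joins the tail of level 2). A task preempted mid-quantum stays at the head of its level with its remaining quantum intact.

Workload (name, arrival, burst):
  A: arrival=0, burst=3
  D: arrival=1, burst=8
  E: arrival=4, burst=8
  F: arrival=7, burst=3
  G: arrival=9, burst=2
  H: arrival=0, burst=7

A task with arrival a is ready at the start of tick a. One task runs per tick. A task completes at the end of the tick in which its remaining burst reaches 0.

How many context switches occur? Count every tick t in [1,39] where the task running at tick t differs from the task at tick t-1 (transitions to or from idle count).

t=0: L0/L1/L2 = AH/-/- → run A
t=1: L0/L1/L2 = AHD/-/- → run A
t=2: L0/L1/L2 = AHD/-/- → run A
t=3: L0/L1/L2 = HD/-/- → run H
t=4: L0/L1/L2 = HDE/-/- → run H
t=5: L0/L1/L2 = HDE/-/- → run H
t=6: L0/L1/L2 = DE/H/- → run D
t=7: L0/L1/L2 = DEF/H/- → run D
t=8: L0/L1/L2 = DEF/H/- → run D
t=9: L0/L1/L2 = EFG/HD/- → run E
t=10: L0/L1/L2 = EFG/HD/- → run E
t=11: L0/L1/L2 = EFG/HD/- → run E
t=12: L0/L1/L2 = FG/HDE/- → run F
t=13: L0/L1/L2 = FG/HDE/- → run F
t=14: L0/L1/L2 = FG/HDE/- → run F
t=15: L0/L1/L2 = G/HDE/- → run G
t=16: L0/L1/L2 = G/HDE/- → run G
t=17: L0/L1/L2 = -/HDE/- → run H
t=18: L0/L1/L2 = -/HDE/- → run H
t=19: L0/L1/L2 = -/HDE/- → run H
t=20: L0/L1/L2 = -/HDE/- → run H
t=21: L0/L1/L2 = -/DE/- → run D
t=22: L0/L1/L2 = -/DE/- → run D
t=23: L0/L1/L2 = -/DE/- → run D
t=24: L0/L1/L2 = -/DE/- → run D
t=25: L0/L1/L2 = -/DE/- → run D
t=26: L0/L1/L2 = -/E/- → run E
t=27: L0/L1/L2 = -/E/- → run E
t=28: L0/L1/L2 = -/E/- → run E
t=29: L0/L1/L2 = -/E/- → run E
t=30: L0/L1/L2 = -/E/- → run E
t=31: (idle)
t=32: (idle)
t=33: (idle)
t=34: (idle)
t=35: (idle)
t=36: (idle)
t=37: (idle)
t=38: (idle)
t=39: (idle)

context switches = 9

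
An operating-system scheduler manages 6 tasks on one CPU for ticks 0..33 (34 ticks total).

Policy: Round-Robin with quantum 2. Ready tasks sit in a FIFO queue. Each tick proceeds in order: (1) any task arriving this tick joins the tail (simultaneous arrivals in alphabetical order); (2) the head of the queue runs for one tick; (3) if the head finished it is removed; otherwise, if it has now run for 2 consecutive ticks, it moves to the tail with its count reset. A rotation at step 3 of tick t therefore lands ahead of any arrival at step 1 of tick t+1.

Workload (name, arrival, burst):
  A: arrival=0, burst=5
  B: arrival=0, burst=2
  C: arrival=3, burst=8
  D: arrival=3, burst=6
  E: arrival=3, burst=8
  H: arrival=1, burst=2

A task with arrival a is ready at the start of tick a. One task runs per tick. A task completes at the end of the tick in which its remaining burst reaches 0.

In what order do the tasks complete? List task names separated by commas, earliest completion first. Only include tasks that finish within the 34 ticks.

completion order = B, H, A, D, C, E

t=0: queue=[A,B] q_used=0 → run A
t=1: queue=[A,B,H] q_used=1 → run A
t=2: queue=[B,H,A] q_used=0 → run B
t=3: queue=[B,H,A,C,D,E] q_used=1 → run B
t=4: queue=[H,A,C,D,E] q_used=0 → run H
t=5: queue=[H,A,C,D,E] q_used=1 → run H
t=6: queue=[A,C,D,E] q_used=0 → run A
t=7: queue=[A,C,D,E] q_used=1 → run A
t=8: queue=[C,D,E,A] q_used=0 → run C
t=9: queue=[C,D,E,A] q_used=1 → run C
t=10: queue=[D,E,A,C] q_used=0 → run D
t=11: queue=[D,E,A,C] q_used=1 → run D
t=12: queue=[E,A,C,D] q_used=0 → run E
t=13: queue=[E,A,C,D] q_used=1 → run E
t=14: queue=[A,C,D,E] q_used=0 → run A
t=15: queue=[C,D,E] q_used=0 → run C
t=16: queue=[C,D,E] q_used=1 → run C
t=17: queue=[D,E,C] q_used=0 → run D
t=18: queue=[D,E,C] q_used=1 → run D
t=19: queue=[E,C,D] q_used=0 → run E
t=20: queue=[E,C,D] q_used=1 → run E
t=21: queue=[C,D,E] q_used=0 → run C
t=22: queue=[C,D,E] q_used=1 → run C
t=23: queue=[D,E,C] q_used=0 → run D
t=24: queue=[D,E,C] q_used=1 → run D
t=25: queue=[E,C] q_used=0 → run E
t=26: queue=[E,C] q_used=1 → run E
t=27: queue=[C,E] q_used=0 → run C
t=28: queue=[C,E] q_used=1 → run C
t=29: queue=[E] q_used=0 → run E
t=30: queue=[E] q_used=1 → run E
t=31: (idle)
t=32: (idle)
t=33: (idle)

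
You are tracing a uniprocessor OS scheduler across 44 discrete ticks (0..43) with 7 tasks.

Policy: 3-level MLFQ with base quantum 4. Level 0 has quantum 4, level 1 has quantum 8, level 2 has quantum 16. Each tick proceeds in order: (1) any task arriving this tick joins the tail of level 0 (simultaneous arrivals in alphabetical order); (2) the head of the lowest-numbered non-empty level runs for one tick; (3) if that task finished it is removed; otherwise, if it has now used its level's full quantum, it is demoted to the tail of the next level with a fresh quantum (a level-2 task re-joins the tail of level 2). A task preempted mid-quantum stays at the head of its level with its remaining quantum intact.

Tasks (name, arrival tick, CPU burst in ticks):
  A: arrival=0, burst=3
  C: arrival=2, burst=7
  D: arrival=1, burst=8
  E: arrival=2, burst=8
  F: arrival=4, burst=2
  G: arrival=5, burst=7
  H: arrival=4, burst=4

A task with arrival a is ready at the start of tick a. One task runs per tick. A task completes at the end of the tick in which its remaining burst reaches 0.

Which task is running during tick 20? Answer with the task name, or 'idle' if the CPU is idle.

t=0: L0/L1/L2 = A/-/- → run A
t=1: L0/L1/L2 = AD/-/- → run A
t=2: L0/L1/L2 = ADCE/-/- → run A
t=3: L0/L1/L2 = DCE/-/- → run D
t=4: L0/L1/L2 = DCEFH/-/- → run D
t=5: L0/L1/L2 = DCEFHG/-/- → run D
t=6: L0/L1/L2 = DCEFHG/-/- → run D
t=7: L0/L1/L2 = CEFHG/D/- → run C
t=8: L0/L1/L2 = CEFHG/D/- → run C
t=9: L0/L1/L2 = CEFHG/D/- → run C
t=10: L0/L1/L2 = CEFHG/D/- → run C
t=11: L0/L1/L2 = EFHG/DC/- → run E
t=12: L0/L1/L2 = EFHG/DC/- → run E
t=13: L0/L1/L2 = EFHG/DC/- → run E
t=14: L0/L1/L2 = EFHG/DC/- → run E
t=15: L0/L1/L2 = FHG/DCE/- → run F
t=16: L0/L1/L2 = FHG/DCE/- → run F
t=17: L0/L1/L2 = HG/DCE/- → run H
t=18: L0/L1/L2 = HG/DCE/- → run H
t=19: L0/L1/L2 = HG/DCE/- → run H
t=20: L0/L1/L2 = HG/DCE/- → run H
t=21: L0/L1/L2 = G/DCE/- → run G
t=22: L0/L1/L2 = G/DCE/- → run G
t=23: L0/L1/L2 = G/DCE/- → run G
t=24: L0/L1/L2 = G/DCE/- → run G
t=25: L0/L1/L2 = -/DCEG/- → run D
t=26: L0/L1/L2 = -/DCEG/- → run D
t=27: L0/L1/L2 = -/DCEG/- → run D
t=28: L0/L1/L2 = -/DCEG/- → run D
t=29: L0/L1/L2 = -/CEG/- → run C
t=30: L0/L1/L2 = -/CEG/- → run C
t=31: L0/L1/L2 = -/CEG/- → run C
t=32: L0/L1/L2 = -/EG/- → run E
t=33: L0/L1/L2 = -/EG/- → run E
t=34: L0/L1/L2 = -/EG/- → run E
t=35: L0/L1/L2 = -/EG/- → run E
t=36: L0/L1/L2 = -/G/- → run G
t=37: L0/L1/L2 = -/G/- → run G
t=38: L0/L1/L2 = -/G/- → run G
t=39: (idle)
t=40: (idle)
t=41: (idle)
t=42: (idle)
t=43: (idle)

running at tick 20 = H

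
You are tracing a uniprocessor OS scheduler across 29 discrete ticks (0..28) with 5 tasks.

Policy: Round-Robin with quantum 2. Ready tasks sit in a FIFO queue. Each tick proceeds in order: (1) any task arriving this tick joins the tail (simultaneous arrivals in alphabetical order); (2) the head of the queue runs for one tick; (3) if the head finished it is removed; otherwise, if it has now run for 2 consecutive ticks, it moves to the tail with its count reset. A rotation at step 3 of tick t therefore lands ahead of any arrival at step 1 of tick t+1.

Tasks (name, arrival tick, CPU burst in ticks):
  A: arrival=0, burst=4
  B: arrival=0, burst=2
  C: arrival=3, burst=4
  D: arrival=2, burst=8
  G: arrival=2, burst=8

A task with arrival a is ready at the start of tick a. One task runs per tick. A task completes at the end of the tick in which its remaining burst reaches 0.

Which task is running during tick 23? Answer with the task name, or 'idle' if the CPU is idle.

t=0: queue=[A,B] q_used=0 → run A
t=1: queue=[A,B] q_used=1 → run A
t=2: queue=[B,A,D,G] q_used=0 → run B
t=3: queue=[B,A,D,G,C] q_used=1 → run B
t=4: queue=[A,D,G,C] q_used=0 → run A
t=5: queue=[A,D,G,C] q_used=1 → run A
t=6: queue=[D,G,C] q_used=0 → run D
t=7: queue=[D,G,C] q_used=1 → run D
t=8: queue=[G,C,D] q_used=0 → run G
t=9: queue=[G,C,D] q_used=1 → run G
t=10: queue=[C,D,G] q_used=0 → run C
t=11: queue=[C,D,G] q_used=1 → run C
t=12: queue=[D,G,C] q_used=0 → run D
t=13: queue=[D,G,C] q_used=1 → run D
t=14: queue=[G,C,D] q_used=0 → run G
t=15: queue=[G,C,D] q_used=1 → run G
t=16: queue=[C,D,G] q_used=0 → run C
t=17: queue=[C,D,G] q_used=1 → run C
t=18: queue=[D,G] q_used=0 → run D
t=19: queue=[D,G] q_used=1 → run D
t=20: queue=[G,D] q_used=0 → run G
t=21: queue=[G,D] q_used=1 → run G
t=22: queue=[D,G] q_used=0 → run D
t=23: queue=[D,G] q_used=1 → run D
t=24: queue=[G] q_used=0 → run G
t=25: queue=[G] q_used=1 → run G
t=26: (idle)
t=27: (idle)
t=28: (idle)

running at tick 23 = D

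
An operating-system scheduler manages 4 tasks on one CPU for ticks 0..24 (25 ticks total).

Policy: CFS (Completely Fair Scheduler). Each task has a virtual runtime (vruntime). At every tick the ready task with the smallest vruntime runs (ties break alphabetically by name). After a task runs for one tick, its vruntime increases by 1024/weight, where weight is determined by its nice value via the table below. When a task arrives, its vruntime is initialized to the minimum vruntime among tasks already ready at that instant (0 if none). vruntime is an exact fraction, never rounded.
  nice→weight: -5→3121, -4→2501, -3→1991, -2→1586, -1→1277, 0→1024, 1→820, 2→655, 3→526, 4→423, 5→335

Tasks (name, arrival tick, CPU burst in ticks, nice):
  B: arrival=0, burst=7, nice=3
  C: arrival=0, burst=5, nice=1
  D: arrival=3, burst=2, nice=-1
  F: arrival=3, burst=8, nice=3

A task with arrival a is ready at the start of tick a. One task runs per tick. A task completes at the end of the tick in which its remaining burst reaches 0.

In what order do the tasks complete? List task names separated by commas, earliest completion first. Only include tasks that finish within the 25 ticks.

completion order = D, C, B, F

t=0: vr[B=0 C=0] → run B
t=1: vr[B=512/263 C=0] → run C
t=2: vr[B=512/263 C=256/205] → run C
t=3: vr[B=512/263 C=512/205 D=512/263 F=512/263] → run B
t=4: vr[B=1024/263 C=512/205 D=512/263 F=512/263] → run D
t=5: vr[B=1024/263 C=512/205 D=923136/335851 F=512/263] → run F
t=6: vr[B=1024/263 C=512/205 D=923136/335851 F=1024/263] → run C
t=7: vr[B=1024/263 C=768/205 D=923136/335851 F=1024/263] → run D
t=8: vr[B=1024/263 C=768/205 F=1024/263] → run C
t=9: vr[B=1024/263 C=1024/205 F=1024/263] → run B
t=10: vr[B=1536/263 C=1024/205 F=1024/263] → run F
t=11: vr[B=1536/263 C=1024/205 F=1536/263] → run C
t=12: vr[B=1536/263 F=1536/263] → run B
t=13: vr[B=2048/263 F=1536/263] → run F
t=14: vr[B=2048/263 F=2048/263] → run B
t=15: vr[B=2560/263 F=2048/263] → run F
t=16: vr[B=2560/263 F=2560/263] → run B
t=17: vr[B=3072/263 F=2560/263] → run F
t=18: vr[B=3072/263 F=3072/263] → run B
t=19: vr[F=3072/263] → run F
t=20: vr[F=3584/263] → run F
t=21: vr[F=4096/263] → run F
t=22: (idle)
t=23: (idle)
t=24: (idle)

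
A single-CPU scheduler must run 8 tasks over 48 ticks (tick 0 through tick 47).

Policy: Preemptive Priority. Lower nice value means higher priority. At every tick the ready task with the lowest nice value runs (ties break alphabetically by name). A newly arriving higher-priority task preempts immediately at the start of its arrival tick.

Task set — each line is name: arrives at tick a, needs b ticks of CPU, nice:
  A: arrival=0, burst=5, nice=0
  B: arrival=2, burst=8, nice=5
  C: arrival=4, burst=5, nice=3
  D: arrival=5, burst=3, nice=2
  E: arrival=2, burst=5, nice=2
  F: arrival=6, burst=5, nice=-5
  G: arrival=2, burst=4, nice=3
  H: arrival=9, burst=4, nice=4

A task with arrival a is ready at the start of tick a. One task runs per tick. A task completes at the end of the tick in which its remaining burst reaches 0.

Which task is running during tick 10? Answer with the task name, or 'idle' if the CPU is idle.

t=0: ready={A} → run A
t=1: ready={A} → run A
t=2: ready={A,B,E,G} → run A
t=3: ready={A,B,E,G} → run A
t=4: ready={A,B,C,E,G} → run A
t=5: ready={B,C,D,E,G} → run D
t=6: ready={B,C,D,E,F,G} → run F
t=7: ready={B,C,D,E,F,G} → run F
t=8: ready={B,C,D,E,F,G} → run F
t=9: ready={B,C,D,E,F,G,H} → run F
t=10: ready={B,C,D,E,F,G,H} → run F
t=11: ready={B,C,D,E,G,H} → run D
t=12: ready={B,C,D,E,G,H} → run D
t=13: ready={B,C,E,G,H} → run E
t=14: ready={B,C,E,G,H} → run E
t=15: ready={B,C,E,G,H} → run E
t=16: ready={B,C,E,G,H} → run E
t=17: ready={B,C,E,G,H} → run E
t=18: ready={B,C,G,H} → run C
t=19: ready={B,C,G,H} → run C
t=20: ready={B,C,G,H} → run C
t=21: ready={B,C,G,H} → run C
t=22: ready={B,C,G,H} → run C
t=23: ready={B,G,H} → run G
t=24: ready={B,G,H} → run G
t=25: ready={B,G,H} → run G
t=26: ready={B,G,H} → run G
t=27: ready={B,H} → run H
t=28: ready={B,H} → run H
t=29: ready={B,H} → run H
t=30: ready={B,H} → run H
t=31: ready={B} → run B
t=32: ready={B} → run B
t=33: ready={B} → run B
t=34: ready={B} → run B
t=35: ready={B} → run B
t=36: ready={B} → run B
t=37: ready={B} → run B
t=38: ready={B} → run B
t=39: (idle)
t=40: (idle)
t=41: (idle)
t=42: (idle)
t=43: (idle)
t=44: (idle)
t=45: (idle)
t=46: (idle)
t=47: (idle)

running at tick 10 = F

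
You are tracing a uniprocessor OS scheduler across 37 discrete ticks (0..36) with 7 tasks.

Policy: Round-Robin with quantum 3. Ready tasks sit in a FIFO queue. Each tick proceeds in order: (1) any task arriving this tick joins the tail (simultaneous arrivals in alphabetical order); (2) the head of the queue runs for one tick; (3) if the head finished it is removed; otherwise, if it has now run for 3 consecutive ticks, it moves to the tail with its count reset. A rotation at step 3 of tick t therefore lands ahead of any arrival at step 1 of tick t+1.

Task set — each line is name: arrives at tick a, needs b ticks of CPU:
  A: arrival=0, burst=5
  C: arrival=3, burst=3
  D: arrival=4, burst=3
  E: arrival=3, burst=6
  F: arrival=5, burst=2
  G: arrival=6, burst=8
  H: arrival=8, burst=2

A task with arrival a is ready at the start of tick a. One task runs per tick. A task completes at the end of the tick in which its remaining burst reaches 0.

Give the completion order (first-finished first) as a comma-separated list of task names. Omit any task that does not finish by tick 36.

t=0: queue=[A] q_used=0 → run A
t=1: queue=[A] q_used=1 → run A
t=2: queue=[A] q_used=2 → run A
t=3: queue=[A,C,E] q_used=0 → run A
t=4: queue=[A,C,E,D] q_used=1 → run A
t=5: queue=[C,E,D,F] q_used=0 → run C
t=6: queue=[C,E,D,F,G] q_used=1 → run C
t=7: queue=[C,E,D,F,G] q_used=2 → run C
t=8: queue=[E,D,F,G,H] q_used=0 → run E
t=9: queue=[E,D,F,G,H] q_used=1 → run E
t=10: queue=[E,D,F,G,H] q_used=2 → run E
t=11: queue=[D,F,G,H,E] q_used=0 → run D
t=12: queue=[D,F,G,H,E] q_used=1 → run D
t=13: queue=[D,F,G,H,E] q_used=2 → run D
t=14: queue=[F,G,H,E] q_used=0 → run F
t=15: queue=[F,G,H,E] q_used=1 → run F
t=16: queue=[G,H,E] q_used=0 → run G
t=17: queue=[G,H,E] q_used=1 → run G
t=18: queue=[G,H,E] q_used=2 → run G
t=19: queue=[H,E,G] q_used=0 → run H
t=20: queue=[H,E,G] q_used=1 → run H
t=21: queue=[E,G] q_used=0 → run E
t=22: queue=[E,G] q_used=1 → run E
t=23: queue=[E,G] q_used=2 → run E
t=24: queue=[G] q_used=0 → run G
t=25: queue=[G] q_used=1 → run G
t=26: queue=[G] q_used=2 → run G
t=27: queue=[G] q_used=0 → run G
t=28: queue=[G] q_used=1 → run G
t=29: (idle)
t=30: (idle)
t=31: (idle)
t=32: (idle)
t=33: (idle)
t=34: (idle)
t=35: (idle)
t=36: (idle)

completion order = A, C, D, F, H, E, G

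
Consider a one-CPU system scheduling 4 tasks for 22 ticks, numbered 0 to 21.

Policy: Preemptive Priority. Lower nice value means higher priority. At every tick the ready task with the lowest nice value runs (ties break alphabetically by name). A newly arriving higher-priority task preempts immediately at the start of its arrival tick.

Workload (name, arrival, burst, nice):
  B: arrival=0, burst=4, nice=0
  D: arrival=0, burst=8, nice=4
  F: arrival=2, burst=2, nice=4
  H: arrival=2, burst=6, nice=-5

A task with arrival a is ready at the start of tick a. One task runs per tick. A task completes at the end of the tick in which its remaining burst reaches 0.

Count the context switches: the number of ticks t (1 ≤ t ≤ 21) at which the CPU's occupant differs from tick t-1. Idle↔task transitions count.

context switches = 5

t=0: ready={B,D} → run B
t=1: ready={B,D} → run B
t=2: ready={B,D,F,H} → run H
t=3: ready={B,D,F,H} → run H
t=4: ready={B,D,F,H} → run H
t=5: ready={B,D,F,H} → run H
t=6: ready={B,D,F,H} → run H
t=7: ready={B,D,F,H} → run H
t=8: ready={B,D,F} → run B
t=9: ready={B,D,F} → run B
t=10: ready={D,F} → run D
t=11: ready={D,F} → run D
t=12: ready={D,F} → run D
t=13: ready={D,F} → run D
t=14: ready={D,F} → run D
t=15: ready={D,F} → run D
t=16: ready={D,F} → run D
t=17: ready={D,F} → run D
t=18: ready={F} → run F
t=19: ready={F} → run F
t=20: (idle)
t=21: (idle)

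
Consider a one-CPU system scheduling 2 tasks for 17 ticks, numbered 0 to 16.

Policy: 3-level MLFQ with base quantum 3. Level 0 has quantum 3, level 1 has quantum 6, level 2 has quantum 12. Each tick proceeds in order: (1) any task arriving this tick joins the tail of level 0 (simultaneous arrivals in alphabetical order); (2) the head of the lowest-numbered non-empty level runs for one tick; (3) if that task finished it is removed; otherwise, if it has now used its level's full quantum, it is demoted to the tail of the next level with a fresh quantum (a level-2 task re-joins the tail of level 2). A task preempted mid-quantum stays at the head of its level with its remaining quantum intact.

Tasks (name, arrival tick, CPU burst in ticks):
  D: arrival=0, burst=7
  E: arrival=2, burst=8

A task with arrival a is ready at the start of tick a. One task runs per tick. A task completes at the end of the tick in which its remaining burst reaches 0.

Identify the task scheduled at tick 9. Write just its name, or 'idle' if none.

running at tick 9 = D

t=0: L0/L1/L2 = D/-/- → run D
t=1: L0/L1/L2 = D/-/- → run D
t=2: L0/L1/L2 = DE/-/- → run D
t=3: L0/L1/L2 = E/D/- → run E
t=4: L0/L1/L2 = E/D/- → run E
t=5: L0/L1/L2 = E/D/- → run E
t=6: L0/L1/L2 = -/DE/- → run D
t=7: L0/L1/L2 = -/DE/- → run D
t=8: L0/L1/L2 = -/DE/- → run D
t=9: L0/L1/L2 = -/DE/- → run D
t=10: L0/L1/L2 = -/E/- → run E
t=11: L0/L1/L2 = -/E/- → run E
t=12: L0/L1/L2 = -/E/- → run E
t=13: L0/L1/L2 = -/E/- → run E
t=14: L0/L1/L2 = -/E/- → run E
t=15: (idle)
t=16: (idle)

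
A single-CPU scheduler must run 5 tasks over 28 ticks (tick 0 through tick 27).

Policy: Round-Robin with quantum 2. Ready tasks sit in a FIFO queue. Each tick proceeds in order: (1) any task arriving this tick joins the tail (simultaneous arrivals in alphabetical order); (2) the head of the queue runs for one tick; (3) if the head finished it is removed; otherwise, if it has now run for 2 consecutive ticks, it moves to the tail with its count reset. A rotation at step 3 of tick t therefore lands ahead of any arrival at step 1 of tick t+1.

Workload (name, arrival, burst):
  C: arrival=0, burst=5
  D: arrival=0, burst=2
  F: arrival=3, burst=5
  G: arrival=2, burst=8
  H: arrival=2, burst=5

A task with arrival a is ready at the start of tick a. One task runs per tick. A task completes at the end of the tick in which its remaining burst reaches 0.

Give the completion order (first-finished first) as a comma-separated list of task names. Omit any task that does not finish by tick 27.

t=0: queue=[C,D] q_used=0 → run C
t=1: queue=[C,D] q_used=1 → run C
t=2: queue=[D,C,G,H] q_used=0 → run D
t=3: queue=[D,C,G,H,F] q_used=1 → run D
t=4: queue=[C,G,H,F] q_used=0 → run C
t=5: queue=[C,G,H,F] q_used=1 → run C
t=6: queue=[G,H,F,C] q_used=0 → run G
t=7: queue=[G,H,F,C] q_used=1 → run G
t=8: queue=[H,F,C,G] q_used=0 → run H
t=9: queue=[H,F,C,G] q_used=1 → run H
t=10: queue=[F,C,G,H] q_used=0 → run F
t=11: queue=[F,C,G,H] q_used=1 → run F
t=12: queue=[C,G,H,F] q_used=0 → run C
t=13: queue=[G,H,F] q_used=0 → run G
t=14: queue=[G,H,F] q_used=1 → run G
t=15: queue=[H,F,G] q_used=0 → run H
t=16: queue=[H,F,G] q_used=1 → run H
t=17: queue=[F,G,H] q_used=0 → run F
t=18: queue=[F,G,H] q_used=1 → run F
t=19: queue=[G,H,F] q_used=0 → run G
t=20: queue=[G,H,F] q_used=1 → run G
t=21: queue=[H,F,G] q_used=0 → run H
t=22: queue=[F,G] q_used=0 → run F
t=23: queue=[G] q_used=0 → run G
t=24: queue=[G] q_used=1 → run G
t=25: (idle)
t=26: (idle)
t=27: (idle)

completion order = D, C, H, F, G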